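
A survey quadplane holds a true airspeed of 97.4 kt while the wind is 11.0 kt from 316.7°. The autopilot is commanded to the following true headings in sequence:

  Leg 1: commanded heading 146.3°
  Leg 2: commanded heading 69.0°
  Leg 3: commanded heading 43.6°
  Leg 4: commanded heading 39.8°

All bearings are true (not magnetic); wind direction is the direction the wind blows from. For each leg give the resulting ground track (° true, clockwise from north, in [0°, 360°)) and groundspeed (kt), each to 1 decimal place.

Leg 1: track=145.3°, groundspeed=108.3 kt
Leg 2: track=74.7°, groundspeed=102.1 kt
Leg 3: track=50.1°, groundspeed=97.4 kt
Leg 4: track=46.3°, groundspeed=96.7 kt

Leg 1: heading 146.3°; drift -1.0° → track 145.3°, groundspeed 108.3 kt
Leg 2: heading 69.0°; drift +5.7° → track 74.7°, groundspeed 102.1 kt
Leg 3: heading 43.6°; drift +6.5° → track 50.1°, groundspeed 97.4 kt
Leg 4: heading 39.8°; drift +6.5° → track 46.3°, groundspeed 96.7 kt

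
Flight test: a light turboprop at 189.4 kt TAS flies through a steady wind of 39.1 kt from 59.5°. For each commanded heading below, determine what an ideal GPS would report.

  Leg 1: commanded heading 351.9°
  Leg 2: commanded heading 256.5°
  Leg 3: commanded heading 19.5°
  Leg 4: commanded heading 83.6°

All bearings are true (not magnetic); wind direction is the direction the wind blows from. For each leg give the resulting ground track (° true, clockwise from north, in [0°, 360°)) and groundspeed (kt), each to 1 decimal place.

Leg 1: track=340.2°, groundspeed=178.2 kt
Leg 2: track=253.6°, groundspeed=227.1 kt
Leg 3: track=10.5°, groundspeed=161.4 kt
Leg 4: track=89.5°, groundspeed=154.5 kt

Leg 1: heading 351.9°; drift -11.7° → track 340.2°, groundspeed 178.2 kt
Leg 2: heading 256.5°; drift -2.9° → track 253.6°, groundspeed 227.1 kt
Leg 3: heading 19.5°; drift -9.0° → track 10.5°, groundspeed 161.4 kt
Leg 4: heading 83.6°; drift +5.9° → track 89.5°, groundspeed 154.5 kt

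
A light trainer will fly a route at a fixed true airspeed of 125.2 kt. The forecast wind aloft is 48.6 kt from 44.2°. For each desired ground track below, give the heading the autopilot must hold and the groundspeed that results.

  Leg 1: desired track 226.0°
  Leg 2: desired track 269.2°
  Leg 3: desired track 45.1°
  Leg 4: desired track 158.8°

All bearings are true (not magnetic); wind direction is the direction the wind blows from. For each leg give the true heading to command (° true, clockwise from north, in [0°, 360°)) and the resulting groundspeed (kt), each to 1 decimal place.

Leg 1: heading=226.7°, groundspeed=173.8 kt
Leg 2: heading=285.1°, groundspeed=154.8 kt
Leg 3: heading=44.8°, groundspeed=76.6 kt
Leg 4: heading=138.1°, groundspeed=137.4 kt

Leg 1: desired track 226.0°; wind correction +0.7° → command heading 226.7°, groundspeed 173.8 kt
Leg 2: desired track 269.2°; wind correction +15.9° → command heading 285.1°, groundspeed 154.8 kt
Leg 3: desired track 45.1°; wind correction -0.3° → command heading 44.8°, groundspeed 76.6 kt
Leg 4: desired track 158.8°; wind correction -20.7° → command heading 138.1°, groundspeed 137.4 kt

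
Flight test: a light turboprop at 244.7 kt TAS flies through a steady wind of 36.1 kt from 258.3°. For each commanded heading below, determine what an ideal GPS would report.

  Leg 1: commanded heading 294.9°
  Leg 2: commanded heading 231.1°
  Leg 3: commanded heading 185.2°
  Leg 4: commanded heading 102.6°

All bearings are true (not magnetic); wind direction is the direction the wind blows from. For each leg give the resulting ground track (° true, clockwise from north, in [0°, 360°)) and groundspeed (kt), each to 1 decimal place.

Leg 1: track=300.6°, groundspeed=216.8 kt
Leg 2: track=226.7°, groundspeed=213.2 kt
Leg 3: track=176.8°, groundspeed=236.7 kt
Leg 4: track=99.5°, groundspeed=278.0 kt

Leg 1: heading 294.9°; drift +5.7° → track 300.6°, groundspeed 216.8 kt
Leg 2: heading 231.1°; drift -4.4° → track 226.7°, groundspeed 213.2 kt
Leg 3: heading 185.2°; drift -8.4° → track 176.8°, groundspeed 236.7 kt
Leg 4: heading 102.6°; drift -3.1° → track 99.5°, groundspeed 278.0 kt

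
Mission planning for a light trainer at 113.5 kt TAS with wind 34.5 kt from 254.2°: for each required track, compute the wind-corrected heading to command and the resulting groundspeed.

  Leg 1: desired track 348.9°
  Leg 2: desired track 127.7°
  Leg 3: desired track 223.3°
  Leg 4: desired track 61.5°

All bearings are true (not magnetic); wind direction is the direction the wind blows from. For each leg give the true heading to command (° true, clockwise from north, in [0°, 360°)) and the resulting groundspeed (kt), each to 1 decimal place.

Leg 1: desired track 348.9°; wind correction -17.6° → command heading 331.3°, groundspeed 111.0 kt
Leg 2: desired track 127.7°; wind correction +14.1° → command heading 141.8°, groundspeed 130.6 kt
Leg 3: desired track 223.3°; wind correction +9.0° → command heading 232.3°, groundspeed 82.5 kt
Leg 4: desired track 61.5°; wind correction -3.8° → command heading 57.7°, groundspeed 146.9 kt

Leg 1: heading=331.3°, groundspeed=111.0 kt
Leg 2: heading=141.8°, groundspeed=130.6 kt
Leg 3: heading=232.3°, groundspeed=82.5 kt
Leg 4: heading=57.7°, groundspeed=146.9 kt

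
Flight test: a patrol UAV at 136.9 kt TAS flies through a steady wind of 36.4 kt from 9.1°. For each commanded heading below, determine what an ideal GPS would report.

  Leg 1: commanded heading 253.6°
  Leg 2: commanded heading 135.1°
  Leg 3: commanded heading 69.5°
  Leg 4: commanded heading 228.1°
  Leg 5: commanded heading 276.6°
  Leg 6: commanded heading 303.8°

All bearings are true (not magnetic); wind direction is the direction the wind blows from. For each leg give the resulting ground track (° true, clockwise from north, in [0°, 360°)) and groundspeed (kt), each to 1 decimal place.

Leg 1: heading 253.6°; drift -12.2° → track 241.4°, groundspeed 156.1 kt
Leg 2: heading 135.1°; drift +10.5° → track 145.6°, groundspeed 161.0 kt
Leg 3: heading 69.5°; drift +14.9° → track 84.4°, groundspeed 123.1 kt
Leg 4: heading 228.1°; drift -7.9° → track 220.2°, groundspeed 166.8 kt
Leg 5: heading 276.6°; drift -14.7° → track 261.9°, groundspeed 143.2 kt
Leg 6: heading 303.8°; drift -15.2° → track 288.6°, groundspeed 126.1 kt

Leg 1: track=241.4°, groundspeed=156.1 kt
Leg 2: track=145.6°, groundspeed=161.0 kt
Leg 3: track=84.4°, groundspeed=123.1 kt
Leg 4: track=220.2°, groundspeed=166.8 kt
Leg 5: track=261.9°, groundspeed=143.2 kt
Leg 6: track=288.6°, groundspeed=126.1 kt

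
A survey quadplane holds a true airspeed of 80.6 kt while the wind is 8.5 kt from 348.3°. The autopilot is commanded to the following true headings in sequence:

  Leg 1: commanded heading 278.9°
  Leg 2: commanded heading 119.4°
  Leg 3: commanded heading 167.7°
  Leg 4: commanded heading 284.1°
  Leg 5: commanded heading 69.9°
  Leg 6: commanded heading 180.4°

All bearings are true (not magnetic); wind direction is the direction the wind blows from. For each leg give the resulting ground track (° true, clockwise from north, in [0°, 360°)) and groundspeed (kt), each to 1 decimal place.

Leg 1: heading 278.9°; drift -5.9° → track 273.0°, groundspeed 78.0 kt
Leg 2: heading 119.4°; drift +4.3° → track 123.7°, groundspeed 86.4 kt
Leg 3: heading 167.7°; drift +0.1° → track 167.8°, groundspeed 89.1 kt
Leg 4: heading 284.1°; drift -5.7° → track 278.4°, groundspeed 77.3 kt
Leg 5: heading 69.9°; drift +6.0° → track 75.9°, groundspeed 79.8 kt
Leg 6: heading 180.4°; drift -1.1° → track 179.3°, groundspeed 88.9 kt

Leg 1: track=273.0°, groundspeed=78.0 kt
Leg 2: track=123.7°, groundspeed=86.4 kt
Leg 3: track=167.8°, groundspeed=89.1 kt
Leg 4: track=278.4°, groundspeed=77.3 kt
Leg 5: track=75.9°, groundspeed=79.8 kt
Leg 6: track=179.3°, groundspeed=88.9 kt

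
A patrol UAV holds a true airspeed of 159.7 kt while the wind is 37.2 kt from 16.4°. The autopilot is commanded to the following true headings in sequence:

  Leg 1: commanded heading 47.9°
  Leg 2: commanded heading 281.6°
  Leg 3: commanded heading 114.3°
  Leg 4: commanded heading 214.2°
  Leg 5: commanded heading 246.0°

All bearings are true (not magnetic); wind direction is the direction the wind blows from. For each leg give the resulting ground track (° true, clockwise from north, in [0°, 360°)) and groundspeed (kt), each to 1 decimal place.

Leg 1: track=56.5°, groundspeed=129.4 kt
Leg 2: track=268.8°, groundspeed=167.0 kt
Leg 3: track=126.9°, groundspeed=168.9 kt
Leg 4: track=210.9°, groundspeed=195.5 kt
Leg 5: track=237.2°, groundspeed=186.0 kt

Leg 1: heading 47.9°; drift +8.6° → track 56.5°, groundspeed 129.4 kt
Leg 2: heading 281.6°; drift -12.8° → track 268.8°, groundspeed 167.0 kt
Leg 3: heading 114.3°; drift +12.6° → track 126.9°, groundspeed 168.9 kt
Leg 4: heading 214.2°; drift -3.3° → track 210.9°, groundspeed 195.5 kt
Leg 5: heading 246.0°; drift -8.8° → track 237.2°, groundspeed 186.0 kt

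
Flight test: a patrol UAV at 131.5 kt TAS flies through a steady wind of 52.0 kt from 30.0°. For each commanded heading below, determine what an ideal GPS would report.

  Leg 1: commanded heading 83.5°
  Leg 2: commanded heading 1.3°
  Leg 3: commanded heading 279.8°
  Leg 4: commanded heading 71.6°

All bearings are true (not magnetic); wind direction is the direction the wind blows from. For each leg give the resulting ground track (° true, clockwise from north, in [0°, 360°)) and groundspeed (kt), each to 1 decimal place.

Leg 1: track=106.1°, groundspeed=108.9 kt
Leg 2: track=345.1°, groundspeed=89.4 kt
Leg 3: track=261.7°, groundspeed=157.2 kt
Leg 4: track=92.0°, groundspeed=98.8 kt

Leg 1: heading 83.5°; drift +22.6° → track 106.1°, groundspeed 108.9 kt
Leg 2: heading 1.3°; drift -16.2° → track 345.1°, groundspeed 89.4 kt
Leg 3: heading 279.8°; drift -18.1° → track 261.7°, groundspeed 157.2 kt
Leg 4: heading 71.6°; drift +20.4° → track 92.0°, groundspeed 98.8 kt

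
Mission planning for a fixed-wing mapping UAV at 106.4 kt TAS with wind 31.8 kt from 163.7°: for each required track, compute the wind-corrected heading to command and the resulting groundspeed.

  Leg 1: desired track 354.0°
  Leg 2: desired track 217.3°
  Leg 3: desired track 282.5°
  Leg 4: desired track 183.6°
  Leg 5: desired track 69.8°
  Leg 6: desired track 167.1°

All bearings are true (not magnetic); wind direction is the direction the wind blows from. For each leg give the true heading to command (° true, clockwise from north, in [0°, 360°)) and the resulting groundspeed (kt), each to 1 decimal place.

Leg 1: desired track 354.0°; wind correction +3.1° → command heading 357.1°, groundspeed 137.5 kt
Leg 2: desired track 217.3°; wind correction -13.9° → command heading 203.4°, groundspeed 84.4 kt
Leg 3: desired track 282.5°; wind correction -15.2° → command heading 267.3°, groundspeed 118.0 kt
Leg 4: desired track 183.6°; wind correction -5.8° → command heading 177.8°, groundspeed 75.9 kt
Leg 5: desired track 69.8°; wind correction +17.3° → command heading 87.1°, groundspeed 103.7 kt
Leg 6: desired track 167.1°; wind correction -1.0° → command heading 166.1°, groundspeed 74.6 kt

Leg 1: heading=357.1°, groundspeed=137.5 kt
Leg 2: heading=203.4°, groundspeed=84.4 kt
Leg 3: heading=267.3°, groundspeed=118.0 kt
Leg 4: heading=177.8°, groundspeed=75.9 kt
Leg 5: heading=87.1°, groundspeed=103.7 kt
Leg 6: heading=166.1°, groundspeed=74.6 kt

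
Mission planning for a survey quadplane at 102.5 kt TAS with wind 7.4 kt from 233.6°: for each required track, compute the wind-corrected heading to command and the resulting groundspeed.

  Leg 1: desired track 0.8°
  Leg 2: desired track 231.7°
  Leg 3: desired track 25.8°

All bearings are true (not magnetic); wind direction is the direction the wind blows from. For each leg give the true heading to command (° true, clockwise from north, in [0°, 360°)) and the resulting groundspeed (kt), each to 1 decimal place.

Leg 1: heading=357.5°, groundspeed=106.8 kt
Leg 2: heading=231.8°, groundspeed=95.1 kt
Leg 3: heading=23.9°, groundspeed=109.0 kt

Leg 1: desired track 0.8°; wind correction -3.3° → command heading 357.5°, groundspeed 106.8 kt
Leg 2: desired track 231.7°; wind correction +0.1° → command heading 231.8°, groundspeed 95.1 kt
Leg 3: desired track 25.8°; wind correction -1.9° → command heading 23.9°, groundspeed 109.0 kt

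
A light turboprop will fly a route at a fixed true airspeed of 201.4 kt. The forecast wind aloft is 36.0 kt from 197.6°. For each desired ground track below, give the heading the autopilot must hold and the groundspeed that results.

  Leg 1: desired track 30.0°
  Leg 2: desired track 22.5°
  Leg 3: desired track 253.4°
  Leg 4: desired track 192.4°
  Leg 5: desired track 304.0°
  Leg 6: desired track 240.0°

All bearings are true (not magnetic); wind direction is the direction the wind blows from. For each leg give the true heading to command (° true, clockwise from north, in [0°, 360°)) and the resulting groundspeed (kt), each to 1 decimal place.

Leg 1: heading=32.2°, groundspeed=236.4 kt
Leg 2: heading=23.4°, groundspeed=237.2 kt
Leg 3: heading=244.9°, groundspeed=179.0 kt
Leg 4: heading=193.3°, groundspeed=165.5 kt
Leg 5: heading=294.1°, groundspeed=208.6 kt
Leg 6: heading=233.1°, groundspeed=173.3 kt

Leg 1: desired track 30.0°; wind correction +2.2° → command heading 32.2°, groundspeed 236.4 kt
Leg 2: desired track 22.5°; wind correction +0.9° → command heading 23.4°, groundspeed 237.2 kt
Leg 3: desired track 253.4°; wind correction -8.5° → command heading 244.9°, groundspeed 179.0 kt
Leg 4: desired track 192.4°; wind correction +0.9° → command heading 193.3°, groundspeed 165.5 kt
Leg 5: desired track 304.0°; wind correction -9.9° → command heading 294.1°, groundspeed 208.6 kt
Leg 6: desired track 240.0°; wind correction -6.9° → command heading 233.1°, groundspeed 173.3 kt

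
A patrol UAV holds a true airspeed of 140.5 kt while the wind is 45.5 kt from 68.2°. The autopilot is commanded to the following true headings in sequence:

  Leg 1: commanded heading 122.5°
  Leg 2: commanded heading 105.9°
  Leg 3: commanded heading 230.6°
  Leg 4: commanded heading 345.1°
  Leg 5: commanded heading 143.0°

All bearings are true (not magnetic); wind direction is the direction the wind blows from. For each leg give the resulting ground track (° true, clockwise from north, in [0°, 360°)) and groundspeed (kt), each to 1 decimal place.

Leg 1: heading 122.5°; drift +18.0° → track 140.5°, groundspeed 119.8 kt
Leg 2: heading 105.9°; drift +14.9° → track 120.8°, groundspeed 108.1 kt
Leg 3: heading 230.6°; drift +4.3° → track 234.9°, groundspeed 184.4 kt
Leg 4: heading 345.1°; drift -18.5° → track 326.6°, groundspeed 142.4 kt
Leg 5: heading 143.0°; drift +18.9° → track 161.9°, groundspeed 135.9 kt

Leg 1: track=140.5°, groundspeed=119.8 kt
Leg 2: track=120.8°, groundspeed=108.1 kt
Leg 3: track=234.9°, groundspeed=184.4 kt
Leg 4: track=326.6°, groundspeed=142.4 kt
Leg 5: track=161.9°, groundspeed=135.9 kt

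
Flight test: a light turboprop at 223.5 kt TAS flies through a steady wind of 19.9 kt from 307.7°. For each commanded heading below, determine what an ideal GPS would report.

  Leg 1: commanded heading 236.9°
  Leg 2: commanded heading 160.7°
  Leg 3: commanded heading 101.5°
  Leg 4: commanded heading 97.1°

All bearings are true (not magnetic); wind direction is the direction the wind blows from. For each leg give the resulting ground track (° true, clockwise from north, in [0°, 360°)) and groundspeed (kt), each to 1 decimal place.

Leg 1: track=231.9°, groundspeed=217.8 kt
Leg 2: track=158.1°, groundspeed=240.4 kt
Leg 3: track=103.6°, groundspeed=241.5 kt
Leg 4: track=99.5°, groundspeed=240.8 kt

Leg 1: heading 236.9°; drift -5.0° → track 231.9°, groundspeed 217.8 kt
Leg 2: heading 160.7°; drift -2.6° → track 158.1°, groundspeed 240.4 kt
Leg 3: heading 101.5°; drift +2.1° → track 103.6°, groundspeed 241.5 kt
Leg 4: heading 97.1°; drift +2.4° → track 99.5°, groundspeed 240.8 kt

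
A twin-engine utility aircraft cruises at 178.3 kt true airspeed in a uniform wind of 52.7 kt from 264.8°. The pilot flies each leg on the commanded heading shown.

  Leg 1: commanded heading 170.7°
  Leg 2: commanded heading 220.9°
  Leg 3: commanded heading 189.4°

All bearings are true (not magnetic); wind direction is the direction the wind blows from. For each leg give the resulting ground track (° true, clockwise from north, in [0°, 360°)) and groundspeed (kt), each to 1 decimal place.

Leg 1: track=154.6°, groundspeed=189.5 kt
Leg 2: track=206.3°, groundspeed=145.0 kt
Leg 3: track=172.2°, groundspeed=172.7 kt

Leg 1: heading 170.7°; drift -16.1° → track 154.6°, groundspeed 189.5 kt
Leg 2: heading 220.9°; drift -14.6° → track 206.3°, groundspeed 145.0 kt
Leg 3: heading 189.4°; drift -17.2° → track 172.2°, groundspeed 172.7 kt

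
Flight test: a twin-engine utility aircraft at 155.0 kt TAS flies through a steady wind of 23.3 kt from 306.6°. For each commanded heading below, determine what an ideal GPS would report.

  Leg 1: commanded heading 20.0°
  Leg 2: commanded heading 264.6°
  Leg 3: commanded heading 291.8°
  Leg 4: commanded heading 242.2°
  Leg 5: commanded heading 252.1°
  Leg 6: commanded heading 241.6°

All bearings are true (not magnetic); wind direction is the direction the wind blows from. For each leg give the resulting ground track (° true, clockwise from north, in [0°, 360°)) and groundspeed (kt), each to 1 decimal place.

Leg 1: track=28.6°, groundspeed=150.0 kt
Leg 2: track=258.1°, groundspeed=138.6 kt
Leg 3: track=289.2°, groundspeed=132.6 kt
Leg 4: track=234.0°, groundspeed=146.4 kt
Leg 5: track=244.5°, groundspeed=142.7 kt
Leg 6: track=233.3°, groundspeed=146.7 kt

Leg 1: heading 20.0°; drift +8.6° → track 28.6°, groundspeed 150.0 kt
Leg 2: heading 264.6°; drift -6.5° → track 258.1°, groundspeed 138.6 kt
Leg 3: heading 291.8°; drift -2.6° → track 289.2°, groundspeed 132.6 kt
Leg 4: heading 242.2°; drift -8.2° → track 234.0°, groundspeed 146.4 kt
Leg 5: heading 252.1°; drift -7.6° → track 244.5°, groundspeed 142.7 kt
Leg 6: heading 241.6°; drift -8.3° → track 233.3°, groundspeed 146.7 kt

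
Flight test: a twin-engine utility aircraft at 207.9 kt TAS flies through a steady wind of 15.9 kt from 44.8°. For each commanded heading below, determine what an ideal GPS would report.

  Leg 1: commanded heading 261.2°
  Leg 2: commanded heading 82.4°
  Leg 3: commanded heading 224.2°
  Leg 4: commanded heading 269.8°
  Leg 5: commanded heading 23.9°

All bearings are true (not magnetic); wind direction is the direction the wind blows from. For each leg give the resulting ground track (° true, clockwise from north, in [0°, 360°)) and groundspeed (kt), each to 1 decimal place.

Leg 1: heading 261.2°; drift -2.4° → track 258.8°, groundspeed 220.9 kt
Leg 2: heading 82.4°; drift +2.8° → track 85.2°, groundspeed 195.5 kt
Leg 3: heading 224.2°; drift +0.0° → track 224.2°, groundspeed 223.8 kt
Leg 4: heading 269.8°; drift -2.9° → track 266.9°, groundspeed 219.4 kt
Leg 5: heading 23.9°; drift -1.7° → track 22.2°, groundspeed 193.1 kt

Leg 1: track=258.8°, groundspeed=220.9 kt
Leg 2: track=85.2°, groundspeed=195.5 kt
Leg 3: track=224.2°, groundspeed=223.8 kt
Leg 4: track=266.9°, groundspeed=219.4 kt
Leg 5: track=22.2°, groundspeed=193.1 kt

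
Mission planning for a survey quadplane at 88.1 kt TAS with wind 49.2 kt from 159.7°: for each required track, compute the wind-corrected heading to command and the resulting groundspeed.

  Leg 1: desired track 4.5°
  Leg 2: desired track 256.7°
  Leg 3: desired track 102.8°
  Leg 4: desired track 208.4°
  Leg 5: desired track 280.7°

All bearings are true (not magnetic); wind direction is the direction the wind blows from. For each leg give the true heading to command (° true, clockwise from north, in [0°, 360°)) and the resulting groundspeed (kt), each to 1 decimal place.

Leg 1: desired track 4.5°; wind correction +13.5° → command heading 18.0°, groundspeed 130.3 kt
Leg 2: desired track 256.7°; wind correction -33.7° → command heading 223.0°, groundspeed 79.3 kt
Leg 3: desired track 102.8°; wind correction +27.9° → command heading 130.7°, groundspeed 51.0 kt
Leg 4: desired track 208.4°; wind correction -24.8° → command heading 183.6°, groundspeed 47.5 kt
Leg 5: desired track 280.7°; wind correction -28.6° → command heading 252.1°, groundspeed 102.7 kt

Leg 1: heading=18.0°, groundspeed=130.3 kt
Leg 2: heading=223.0°, groundspeed=79.3 kt
Leg 3: heading=130.7°, groundspeed=51.0 kt
Leg 4: heading=183.6°, groundspeed=47.5 kt
Leg 5: heading=252.1°, groundspeed=102.7 kt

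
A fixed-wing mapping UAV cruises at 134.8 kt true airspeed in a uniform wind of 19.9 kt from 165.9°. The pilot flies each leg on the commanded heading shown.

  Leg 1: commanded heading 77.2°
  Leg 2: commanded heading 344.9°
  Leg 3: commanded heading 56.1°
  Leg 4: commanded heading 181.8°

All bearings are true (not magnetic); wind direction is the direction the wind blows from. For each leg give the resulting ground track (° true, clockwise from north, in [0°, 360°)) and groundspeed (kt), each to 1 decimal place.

Leg 1: heading 77.2°; drift -8.4° → track 68.8°, groundspeed 135.8 kt
Leg 2: heading 344.9°; drift +0.1° → track 345.0°, groundspeed 154.7 kt
Leg 3: heading 56.1°; drift -7.5° → track 48.6°, groundspeed 142.8 kt
Leg 4: heading 181.8°; drift +2.7° → track 184.5°, groundspeed 115.8 kt

Leg 1: track=68.8°, groundspeed=135.8 kt
Leg 2: track=345.0°, groundspeed=154.7 kt
Leg 3: track=48.6°, groundspeed=142.8 kt
Leg 4: track=184.5°, groundspeed=115.8 kt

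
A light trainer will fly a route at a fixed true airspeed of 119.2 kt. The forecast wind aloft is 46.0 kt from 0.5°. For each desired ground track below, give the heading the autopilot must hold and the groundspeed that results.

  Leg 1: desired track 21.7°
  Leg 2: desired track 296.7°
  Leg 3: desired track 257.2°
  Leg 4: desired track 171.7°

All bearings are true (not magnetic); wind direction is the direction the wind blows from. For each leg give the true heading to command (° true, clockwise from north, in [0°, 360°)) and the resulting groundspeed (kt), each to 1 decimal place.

Leg 1: desired track 21.7°; wind correction -8.0° → command heading 13.7°, groundspeed 75.1 kt
Leg 2: desired track 296.7°; wind correction +20.3° → command heading 317.0°, groundspeed 91.5 kt
Leg 3: desired track 257.2°; wind correction +22.1° → command heading 279.3°, groundspeed 121.1 kt
Leg 4: desired track 171.7°; wind correction -3.4° → command heading 168.3°, groundspeed 164.5 kt

Leg 1: heading=13.7°, groundspeed=75.1 kt
Leg 2: heading=317.0°, groundspeed=91.5 kt
Leg 3: heading=279.3°, groundspeed=121.1 kt
Leg 4: heading=168.3°, groundspeed=164.5 kt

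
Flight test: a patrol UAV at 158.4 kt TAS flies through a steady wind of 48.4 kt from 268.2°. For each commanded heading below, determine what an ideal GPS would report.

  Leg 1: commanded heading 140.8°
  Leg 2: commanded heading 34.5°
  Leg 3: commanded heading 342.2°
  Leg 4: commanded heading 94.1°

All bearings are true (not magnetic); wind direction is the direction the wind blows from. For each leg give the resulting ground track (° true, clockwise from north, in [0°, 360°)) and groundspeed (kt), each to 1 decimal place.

Leg 1: track=129.2°, groundspeed=191.7 kt
Leg 2: track=46.3°, groundspeed=191.1 kt
Leg 3: track=0.0°, groundspeed=152.3 kt
Leg 4: track=92.7°, groundspeed=206.6 kt

Leg 1: heading 140.8°; drift -11.6° → track 129.2°, groundspeed 191.7 kt
Leg 2: heading 34.5°; drift +11.8° → track 46.3°, groundspeed 191.1 kt
Leg 3: heading 342.2°; drift +17.8° → track 0.0°, groundspeed 152.3 kt
Leg 4: heading 94.1°; drift -1.4° → track 92.7°, groundspeed 206.6 kt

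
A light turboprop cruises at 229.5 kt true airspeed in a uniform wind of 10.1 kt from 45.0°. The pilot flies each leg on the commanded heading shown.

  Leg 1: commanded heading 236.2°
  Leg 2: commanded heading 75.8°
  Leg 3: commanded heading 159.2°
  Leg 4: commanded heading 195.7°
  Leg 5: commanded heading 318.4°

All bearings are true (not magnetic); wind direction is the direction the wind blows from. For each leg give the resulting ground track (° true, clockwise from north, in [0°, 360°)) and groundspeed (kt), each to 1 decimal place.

Leg 1: heading 236.2°; drift -0.5° → track 235.7°, groundspeed 239.4 kt
Leg 2: heading 75.8°; drift +1.3° → track 77.1°, groundspeed 220.9 kt
Leg 3: heading 159.2°; drift +2.3° → track 161.5°, groundspeed 233.8 kt
Leg 4: heading 195.7°; drift +1.2° → track 196.9°, groundspeed 238.4 kt
Leg 5: heading 318.4°; drift -2.5° → track 315.9°, groundspeed 229.1 kt

Leg 1: track=235.7°, groundspeed=239.4 kt
Leg 2: track=77.1°, groundspeed=220.9 kt
Leg 3: track=161.5°, groundspeed=233.8 kt
Leg 4: track=196.9°, groundspeed=238.4 kt
Leg 5: track=315.9°, groundspeed=229.1 kt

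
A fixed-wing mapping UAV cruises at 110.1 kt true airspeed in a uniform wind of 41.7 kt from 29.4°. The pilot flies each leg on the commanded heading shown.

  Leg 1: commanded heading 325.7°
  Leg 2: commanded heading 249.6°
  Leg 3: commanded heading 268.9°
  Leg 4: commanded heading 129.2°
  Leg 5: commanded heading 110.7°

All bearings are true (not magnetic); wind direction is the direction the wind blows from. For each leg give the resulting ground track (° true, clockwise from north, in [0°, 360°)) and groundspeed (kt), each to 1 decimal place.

Leg 1: heading 325.7°; drift -22.2° → track 303.5°, groundspeed 99.0 kt
Leg 2: heading 249.6°; drift -10.7° → track 238.9°, groundspeed 144.5 kt
Leg 3: heading 268.9°; drift -15.3° → track 253.6°, groundspeed 136.1 kt
Leg 4: heading 129.2°; drift +19.3° → track 148.5°, groundspeed 124.2 kt
Leg 5: heading 110.7°; drift +21.7° → track 132.4°, groundspeed 111.7 kt

Leg 1: track=303.5°, groundspeed=99.0 kt
Leg 2: track=238.9°, groundspeed=144.5 kt
Leg 3: track=253.6°, groundspeed=136.1 kt
Leg 4: track=148.5°, groundspeed=124.2 kt
Leg 5: track=132.4°, groundspeed=111.7 kt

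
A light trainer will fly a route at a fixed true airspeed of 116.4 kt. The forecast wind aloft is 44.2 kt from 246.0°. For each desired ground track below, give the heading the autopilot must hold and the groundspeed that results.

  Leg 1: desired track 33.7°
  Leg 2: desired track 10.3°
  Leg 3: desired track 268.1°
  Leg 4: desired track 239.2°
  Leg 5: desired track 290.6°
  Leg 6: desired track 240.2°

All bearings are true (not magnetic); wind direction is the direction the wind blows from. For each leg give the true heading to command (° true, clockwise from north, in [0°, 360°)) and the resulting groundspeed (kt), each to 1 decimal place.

Leg 1: heading=22.0°, groundspeed=151.3 kt
Leg 2: heading=352.0°, groundspeed=135.4 kt
Leg 3: heading=259.9°, groundspeed=74.3 kt
Leg 4: heading=241.8°, groundspeed=72.4 kt
Leg 5: heading=275.1°, groundspeed=80.7 kt
Leg 6: heading=242.4°, groundspeed=72.3 kt

Leg 1: desired track 33.7°; wind correction -11.7° → command heading 22.0°, groundspeed 151.3 kt
Leg 2: desired track 10.3°; wind correction -18.3° → command heading 352.0°, groundspeed 135.4 kt
Leg 3: desired track 268.1°; wind correction -8.2° → command heading 259.9°, groundspeed 74.3 kt
Leg 4: desired track 239.2°; wind correction +2.6° → command heading 241.8°, groundspeed 72.4 kt
Leg 5: desired track 290.6°; wind correction -15.5° → command heading 275.1°, groundspeed 80.7 kt
Leg 6: desired track 240.2°; wind correction +2.2° → command heading 242.4°, groundspeed 72.3 kt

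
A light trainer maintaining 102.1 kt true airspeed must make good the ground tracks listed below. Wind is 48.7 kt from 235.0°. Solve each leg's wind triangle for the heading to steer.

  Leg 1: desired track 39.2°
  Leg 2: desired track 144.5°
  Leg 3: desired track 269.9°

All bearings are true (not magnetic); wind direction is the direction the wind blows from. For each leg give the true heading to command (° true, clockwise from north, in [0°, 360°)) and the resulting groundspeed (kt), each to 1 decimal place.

Leg 1: heading=31.7°, groundspeed=148.1 kt
Leg 2: heading=173.0°, groundspeed=90.2 kt
Leg 3: heading=254.1°, groundspeed=58.3 kt

Leg 1: desired track 39.2°; wind correction -7.5° → command heading 31.7°, groundspeed 148.1 kt
Leg 2: desired track 144.5°; wind correction +28.5° → command heading 173.0°, groundspeed 90.2 kt
Leg 3: desired track 269.9°; wind correction -15.8° → command heading 254.1°, groundspeed 58.3 kt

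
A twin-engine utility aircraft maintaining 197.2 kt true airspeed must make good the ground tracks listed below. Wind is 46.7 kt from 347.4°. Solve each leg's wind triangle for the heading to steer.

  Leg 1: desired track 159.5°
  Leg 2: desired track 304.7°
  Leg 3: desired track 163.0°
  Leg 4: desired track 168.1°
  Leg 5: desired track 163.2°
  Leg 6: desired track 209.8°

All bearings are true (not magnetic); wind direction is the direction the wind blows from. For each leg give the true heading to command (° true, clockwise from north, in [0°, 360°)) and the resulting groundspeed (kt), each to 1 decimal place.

Leg 1: heading=157.6°, groundspeed=243.4 kt
Leg 2: heading=313.9°, groundspeed=160.3 kt
Leg 3: heading=162.0°, groundspeed=243.7 kt
Leg 4: heading=168.3°, groundspeed=243.9 kt
Leg 5: heading=162.2°, groundspeed=243.7 kt
Leg 6: heading=219.0°, groundspeed=229.2 kt

Leg 1: desired track 159.5°; wind correction -1.9° → command heading 157.6°, groundspeed 243.4 kt
Leg 2: desired track 304.7°; wind correction +9.2° → command heading 313.9°, groundspeed 160.3 kt
Leg 3: desired track 163.0°; wind correction -1.0° → command heading 162.0°, groundspeed 243.7 kt
Leg 4: desired track 168.1°; wind correction +0.2° → command heading 168.3°, groundspeed 243.9 kt
Leg 5: desired track 163.2°; wind correction -1.0° → command heading 162.2°, groundspeed 243.7 kt
Leg 6: desired track 209.8°; wind correction +9.2° → command heading 219.0°, groundspeed 229.2 kt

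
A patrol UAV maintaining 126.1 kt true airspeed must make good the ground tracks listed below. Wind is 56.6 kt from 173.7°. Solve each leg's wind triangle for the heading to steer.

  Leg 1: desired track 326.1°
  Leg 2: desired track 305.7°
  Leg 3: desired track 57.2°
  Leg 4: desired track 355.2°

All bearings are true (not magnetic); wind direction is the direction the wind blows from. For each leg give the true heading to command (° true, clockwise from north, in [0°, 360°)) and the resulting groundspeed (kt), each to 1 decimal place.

Leg 1: heading=314.1°, groundspeed=173.5 kt
Leg 2: heading=286.2°, groundspeed=156.8 kt
Leg 3: heading=80.9°, groundspeed=140.7 kt
Leg 4: heading=355.9°, groundspeed=182.7 kt

Leg 1: desired track 326.1°; wind correction -12.0° → command heading 314.1°, groundspeed 173.5 kt
Leg 2: desired track 305.7°; wind correction -19.5° → command heading 286.2°, groundspeed 156.8 kt
Leg 3: desired track 57.2°; wind correction +23.7° → command heading 80.9°, groundspeed 140.7 kt
Leg 4: desired track 355.2°; wind correction +0.7° → command heading 355.9°, groundspeed 182.7 kt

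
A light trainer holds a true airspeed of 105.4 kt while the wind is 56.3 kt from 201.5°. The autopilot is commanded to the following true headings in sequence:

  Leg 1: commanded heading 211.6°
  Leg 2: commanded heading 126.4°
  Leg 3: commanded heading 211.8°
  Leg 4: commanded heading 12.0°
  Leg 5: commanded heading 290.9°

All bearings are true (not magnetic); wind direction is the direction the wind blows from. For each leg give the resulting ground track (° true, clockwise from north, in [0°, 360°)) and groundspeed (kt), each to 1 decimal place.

Leg 1: heading 211.6°; drift +11.2° → track 222.8°, groundspeed 50.9 kt
Leg 2: heading 126.4°; drift -30.9° → track 95.5°, groundspeed 106.0 kt
Leg 3: heading 211.8°; drift +11.4° → track 223.2°, groundspeed 51.0 kt
Leg 4: heading 12.0°; drift +3.3° → track 15.3°, groundspeed 161.2 kt
Leg 5: heading 290.9°; drift +28.2° → track 319.1°, groundspeed 119.0 kt

Leg 1: track=222.8°, groundspeed=50.9 kt
Leg 2: track=95.5°, groundspeed=106.0 kt
Leg 3: track=223.2°, groundspeed=51.0 kt
Leg 4: track=15.3°, groundspeed=161.2 kt
Leg 5: track=319.1°, groundspeed=119.0 kt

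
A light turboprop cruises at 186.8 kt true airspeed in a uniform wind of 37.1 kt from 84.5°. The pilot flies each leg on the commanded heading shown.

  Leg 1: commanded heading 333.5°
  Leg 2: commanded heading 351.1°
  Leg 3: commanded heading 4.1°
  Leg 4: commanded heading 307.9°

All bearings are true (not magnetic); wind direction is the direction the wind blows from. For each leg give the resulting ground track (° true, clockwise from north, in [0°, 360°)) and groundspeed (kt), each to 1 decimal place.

Leg 1: heading 333.5°; drift -9.8° → track 323.7°, groundspeed 203.1 kt
Leg 2: heading 351.1°; drift -11.1° → track 340.0°, groundspeed 192.6 kt
Leg 3: heading 4.1°; drift -11.4° → track 352.7°, groundspeed 184.3 kt
Leg 4: heading 307.9°; drift -6.8° → track 301.1°, groundspeed 215.3 kt

Leg 1: track=323.7°, groundspeed=203.1 kt
Leg 2: track=340.0°, groundspeed=192.6 kt
Leg 3: track=352.7°, groundspeed=184.3 kt
Leg 4: track=301.1°, groundspeed=215.3 kt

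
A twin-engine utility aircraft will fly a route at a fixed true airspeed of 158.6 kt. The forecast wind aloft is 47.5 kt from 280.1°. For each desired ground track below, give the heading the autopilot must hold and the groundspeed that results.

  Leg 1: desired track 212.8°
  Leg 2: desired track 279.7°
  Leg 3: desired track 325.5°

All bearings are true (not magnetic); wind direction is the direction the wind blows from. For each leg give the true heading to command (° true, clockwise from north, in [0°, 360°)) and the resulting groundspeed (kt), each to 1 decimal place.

Leg 1: heading=228.8°, groundspeed=134.1 kt
Leg 2: heading=279.8°, groundspeed=111.1 kt
Leg 3: heading=313.2°, groundspeed=121.6 kt

Leg 1: desired track 212.8°; wind correction +16.0° → command heading 228.8°, groundspeed 134.1 kt
Leg 2: desired track 279.7°; wind correction +0.1° → command heading 279.8°, groundspeed 111.1 kt
Leg 3: desired track 325.5°; wind correction -12.3° → command heading 313.2°, groundspeed 121.6 kt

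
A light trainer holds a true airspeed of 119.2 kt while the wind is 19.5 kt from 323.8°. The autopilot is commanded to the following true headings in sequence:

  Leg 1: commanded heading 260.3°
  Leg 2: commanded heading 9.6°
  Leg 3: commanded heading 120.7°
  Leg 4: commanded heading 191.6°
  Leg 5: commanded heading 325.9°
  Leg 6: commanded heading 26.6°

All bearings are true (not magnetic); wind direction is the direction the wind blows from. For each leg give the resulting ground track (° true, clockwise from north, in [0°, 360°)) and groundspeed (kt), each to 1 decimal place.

Leg 1: track=251.3°, groundspeed=111.9 kt
Leg 2: track=17.1°, groundspeed=106.5 kt
Leg 3: track=123.9°, groundspeed=137.3 kt
Leg 4: track=185.4°, groundspeed=133.1 kt
Leg 5: track=326.3°, groundspeed=99.7 kt
Leg 6: track=35.5°, groundspeed=111.6 kt

Leg 1: heading 260.3°; drift -9.0° → track 251.3°, groundspeed 111.9 kt
Leg 2: heading 9.6°; drift +7.5° → track 17.1°, groundspeed 106.5 kt
Leg 3: heading 120.7°; drift +3.2° → track 123.9°, groundspeed 137.3 kt
Leg 4: heading 191.6°; drift -6.2° → track 185.4°, groundspeed 133.1 kt
Leg 5: heading 325.9°; drift +0.4° → track 326.3°, groundspeed 99.7 kt
Leg 6: heading 26.6°; drift +8.9° → track 35.5°, groundspeed 111.6 kt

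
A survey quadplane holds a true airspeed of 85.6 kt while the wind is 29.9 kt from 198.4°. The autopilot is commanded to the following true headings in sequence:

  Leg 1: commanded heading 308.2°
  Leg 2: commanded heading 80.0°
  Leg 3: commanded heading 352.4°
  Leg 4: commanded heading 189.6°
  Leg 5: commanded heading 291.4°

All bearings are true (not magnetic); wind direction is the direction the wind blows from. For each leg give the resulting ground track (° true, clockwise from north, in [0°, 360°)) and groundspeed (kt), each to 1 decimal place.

Leg 1: heading 308.2°; drift +16.4° → track 324.6°, groundspeed 99.8 kt
Leg 2: heading 80.0°; drift -14.8° → track 65.2°, groundspeed 103.2 kt
Leg 3: heading 352.4°; drift +6.6° → track 359.0°, groundspeed 113.2 kt
Leg 4: heading 189.6°; drift -4.7° → track 184.9°, groundspeed 56.2 kt
Leg 5: heading 291.4°; drift +18.9° → track 310.3°, groundspeed 92.1 kt

Leg 1: track=324.6°, groundspeed=99.8 kt
Leg 2: track=65.2°, groundspeed=103.2 kt
Leg 3: track=359.0°, groundspeed=113.2 kt
Leg 4: track=184.9°, groundspeed=56.2 kt
Leg 5: track=310.3°, groundspeed=92.1 kt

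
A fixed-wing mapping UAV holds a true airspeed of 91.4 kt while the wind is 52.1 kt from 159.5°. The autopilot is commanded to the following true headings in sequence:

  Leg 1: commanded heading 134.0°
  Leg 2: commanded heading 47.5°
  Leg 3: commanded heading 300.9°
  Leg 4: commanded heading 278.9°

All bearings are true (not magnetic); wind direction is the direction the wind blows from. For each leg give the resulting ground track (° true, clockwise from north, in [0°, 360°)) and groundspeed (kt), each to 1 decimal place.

Leg 1: track=107.2°, groundspeed=49.7 kt
Leg 2: track=24.0°, groundspeed=121.0 kt
Leg 3: track=314.7°, groundspeed=136.1 kt
Leg 4: track=300.1°, groundspeed=125.5 kt

Leg 1: heading 134.0°; drift -26.8° → track 107.2°, groundspeed 49.7 kt
Leg 2: heading 47.5°; drift -23.5° → track 24.0°, groundspeed 121.0 kt
Leg 3: heading 300.9°; drift +13.8° → track 314.7°, groundspeed 136.1 kt
Leg 4: heading 278.9°; drift +21.2° → track 300.1°, groundspeed 125.5 kt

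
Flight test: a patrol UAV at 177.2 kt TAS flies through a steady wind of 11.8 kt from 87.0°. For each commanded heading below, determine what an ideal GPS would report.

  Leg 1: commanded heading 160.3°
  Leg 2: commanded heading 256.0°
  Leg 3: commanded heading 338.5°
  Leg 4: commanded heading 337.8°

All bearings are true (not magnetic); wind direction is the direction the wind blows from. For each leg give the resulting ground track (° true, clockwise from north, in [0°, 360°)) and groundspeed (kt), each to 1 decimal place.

Leg 1: heading 160.3°; drift +3.7° → track 164.0°, groundspeed 174.2 kt
Leg 2: heading 256.0°; drift +0.7° → track 256.7°, groundspeed 188.8 kt
Leg 3: heading 338.5°; drift -3.5° → track 335.0°, groundspeed 181.3 kt
Leg 4: heading 337.8°; drift -3.5° → track 334.3°, groundspeed 181.4 kt

Leg 1: track=164.0°, groundspeed=174.2 kt
Leg 2: track=256.7°, groundspeed=188.8 kt
Leg 3: track=335.0°, groundspeed=181.3 kt
Leg 4: track=334.3°, groundspeed=181.4 kt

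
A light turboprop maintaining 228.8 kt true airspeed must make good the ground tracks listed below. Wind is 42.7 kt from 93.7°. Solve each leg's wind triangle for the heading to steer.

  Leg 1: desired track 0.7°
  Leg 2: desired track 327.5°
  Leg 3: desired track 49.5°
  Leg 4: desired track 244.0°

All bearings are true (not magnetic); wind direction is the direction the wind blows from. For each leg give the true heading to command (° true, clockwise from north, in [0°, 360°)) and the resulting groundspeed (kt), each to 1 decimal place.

Leg 1: heading=11.4°, groundspeed=227.0 kt
Leg 2: heading=336.2°, groundspeed=251.4 kt
Leg 3: heading=57.0°, groundspeed=196.2 kt
Leg 4: heading=238.7°, groundspeed=264.9 kt

Leg 1: desired track 0.7°; wind correction +10.7° → command heading 11.4°, groundspeed 227.0 kt
Leg 2: desired track 327.5°; wind correction +8.7° → command heading 336.2°, groundspeed 251.4 kt
Leg 3: desired track 49.5°; wind correction +7.5° → command heading 57.0°, groundspeed 196.2 kt
Leg 4: desired track 244.0°; wind correction -5.3° → command heading 238.7°, groundspeed 264.9 kt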